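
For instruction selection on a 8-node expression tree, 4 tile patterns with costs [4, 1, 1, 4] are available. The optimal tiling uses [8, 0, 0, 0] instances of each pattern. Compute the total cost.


Total cost = sum(count_i * cost_i)
= 8*4 + 0*1 + 0*1 + 0*4
= 32

32


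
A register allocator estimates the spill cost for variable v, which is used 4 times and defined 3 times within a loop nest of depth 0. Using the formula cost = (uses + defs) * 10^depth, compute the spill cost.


uses + defs = 4 + 3 = 7
10^0 = 1
Spill cost = 7 * 1 = 7

7


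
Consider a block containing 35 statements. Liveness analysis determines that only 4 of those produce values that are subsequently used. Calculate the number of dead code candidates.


Dead code = total statements - live definitions
= 35 - 4 = 31

31


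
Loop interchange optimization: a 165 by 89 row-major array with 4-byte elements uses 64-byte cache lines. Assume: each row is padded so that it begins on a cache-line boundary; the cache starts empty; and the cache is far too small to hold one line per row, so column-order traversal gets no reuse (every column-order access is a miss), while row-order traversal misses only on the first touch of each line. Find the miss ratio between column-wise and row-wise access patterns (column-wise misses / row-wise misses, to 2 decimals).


Each row occupies 89 * 4 = 356 bytes and starts on a line boundary, so it spans ceil(356 / 64) = 6 cache lines.
Row-major traversal misses (one per line touched): 165 * ceil(89 * 4 / 64) = 990
Column-major traversal misses (no reuse, every access misses): 165 * 89 = 14685
Ratio = 14685 / 990 = 14.83

14.83


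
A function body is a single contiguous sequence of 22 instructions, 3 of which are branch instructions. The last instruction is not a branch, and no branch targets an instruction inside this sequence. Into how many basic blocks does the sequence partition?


With no in-sequence branch targets, the leaders are the first instruction plus the instruction after each branch.
Number of basic blocks = branches + 1
= 3 + 1 = 4

4


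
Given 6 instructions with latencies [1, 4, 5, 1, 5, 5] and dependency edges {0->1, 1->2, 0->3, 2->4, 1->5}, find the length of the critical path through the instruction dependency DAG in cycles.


Compute longest path through dependency graph: dist(Ik) = max over predecessors of dist + latency(Ik).
dist(I0) = latency 1 = 1
dist(I1) = dist(I0) + 4 = 1 + 4 = 5
dist(I2) = dist(I1) + 5 = 5 + 5 = 10
dist(I3) = dist(I0) + 1 = 1 + 1 = 2
dist(I4) = dist(I2) + 5 = 10 + 5 = 15
dist(I5) = dist(I1) + 5 = 5 + 5 = 10
Critical path = max dist = 15

15


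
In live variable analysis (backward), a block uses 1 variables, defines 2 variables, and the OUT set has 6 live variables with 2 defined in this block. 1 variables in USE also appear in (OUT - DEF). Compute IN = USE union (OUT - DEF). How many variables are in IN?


OUT - DEF: 6 - 2 = 4
|IN| = |USE| + |OUT - DEF| - |USE ∩ (OUT - DEF)| = 1 + 4 - 1 = 4

4


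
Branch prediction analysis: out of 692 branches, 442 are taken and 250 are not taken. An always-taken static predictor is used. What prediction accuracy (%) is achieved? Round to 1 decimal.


Predictor: always-taken
Correct predictions = 442
Accuracy = 442 / 692 * 100 = 63.9%

63.9


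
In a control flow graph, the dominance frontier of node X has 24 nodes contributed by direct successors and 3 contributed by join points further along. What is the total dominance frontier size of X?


DF(X) = direct successor contributions + join point contributions
= 24 + 3 = 27

27


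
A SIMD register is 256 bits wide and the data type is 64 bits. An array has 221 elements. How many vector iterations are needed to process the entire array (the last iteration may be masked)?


Width = 256 / 64 = 4 elements per vector op
Iterations = ceil(221 / 4) = 56

56


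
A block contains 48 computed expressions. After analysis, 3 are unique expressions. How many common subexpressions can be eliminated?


CSE count = total expressions - unique expressions
= 48 - 3 = 45

45


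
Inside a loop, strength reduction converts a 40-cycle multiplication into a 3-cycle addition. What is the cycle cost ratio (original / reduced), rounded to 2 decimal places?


Ratio = mult_cost / add_cost = 40 / 3 = 13.33

13.33


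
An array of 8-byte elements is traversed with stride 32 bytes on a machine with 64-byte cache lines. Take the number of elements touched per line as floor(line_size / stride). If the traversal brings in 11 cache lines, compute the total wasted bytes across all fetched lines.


Elements per line = floor(64 / 32) = 2
Bytes used per line = 2 * 8 = 16
Wasted per line = 64 - 16 = 48
Total wasted = 48 * 11 = 528

528


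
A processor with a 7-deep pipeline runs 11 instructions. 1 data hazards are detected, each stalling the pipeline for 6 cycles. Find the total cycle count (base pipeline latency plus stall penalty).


Base cycles = 7 + 11 - 1 = 17
Total stalls = 1 * 6 = 6
Total = 17 + 6 = 23

23


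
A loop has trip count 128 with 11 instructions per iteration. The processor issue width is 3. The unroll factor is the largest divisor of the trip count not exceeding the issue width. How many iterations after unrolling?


Largest divisor of 128 <= 3 is 2
New iterations = 128 / 2 = 64

64


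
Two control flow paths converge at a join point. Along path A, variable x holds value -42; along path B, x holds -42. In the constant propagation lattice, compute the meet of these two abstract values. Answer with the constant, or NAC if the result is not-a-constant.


Meet operation: if both paths give the same constant, result is that constant; if they differ, result is NAC (not-a-constant).
Path A: -42, Path B: -42 -> equal
Result: constant -> -42

-42


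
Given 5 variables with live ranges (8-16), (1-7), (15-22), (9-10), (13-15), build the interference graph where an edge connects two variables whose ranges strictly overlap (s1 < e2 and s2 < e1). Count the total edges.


Check all pairs for overlapping intervals.
Two intervals (s1,e1) and (s2,e2) overlap if s1 < e2 and s2 < e1.
v0 (8-16) vs v1..v4: overlaps v2, v3, v4 -> 3
v1 (1-7) vs v2..v4: overlaps none -> 0
v2 (15-22) vs v3..v4: overlaps none -> 0
v3 (9-10) vs v4: overlaps none -> 0
Total overlapping pairs = 3 + 0 + 0 + 0 = 3

3


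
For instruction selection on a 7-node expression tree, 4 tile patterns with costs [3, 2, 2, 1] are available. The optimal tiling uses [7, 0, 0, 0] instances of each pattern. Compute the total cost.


Total cost = sum(count_i * cost_i)
= 7*3 + 0*2 + 0*2 + 0*1
= 21

21


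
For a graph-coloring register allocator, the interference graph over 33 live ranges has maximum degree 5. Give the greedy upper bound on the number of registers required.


Greedy coloring never needs more than (max_degree + 1) colors: when coloring a vertex, at most max_degree neighbors are already colored.
Upper bound = 5 + 1 = 6

6


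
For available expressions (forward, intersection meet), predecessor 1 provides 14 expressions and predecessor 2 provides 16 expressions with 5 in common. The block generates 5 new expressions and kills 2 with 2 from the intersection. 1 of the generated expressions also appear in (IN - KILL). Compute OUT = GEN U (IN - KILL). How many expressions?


IN = intersection of predecessors = 5
IN - KILL = 5 - 2 = 3
|OUT| = |GEN| + |IN - KILL| - |GEN ∩ (IN - KILL)| = 5 + 3 - 1 = 7

7


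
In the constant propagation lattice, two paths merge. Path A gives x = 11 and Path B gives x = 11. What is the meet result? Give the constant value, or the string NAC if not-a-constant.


Meet operation: if both paths give the same constant, result is that constant; if they differ, result is NAC (not-a-constant).
Path A: 11, Path B: 11 -> equal
Result: constant -> 11

11


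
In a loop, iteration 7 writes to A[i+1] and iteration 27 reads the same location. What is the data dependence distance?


Distance = read iteration - write iteration
= 27 - 7 = 20

20


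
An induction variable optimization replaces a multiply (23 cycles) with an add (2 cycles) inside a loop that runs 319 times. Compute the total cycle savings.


Per-iteration saving = 23 - 2 = 21
Total saved = 319 * 21 = 6699

6699


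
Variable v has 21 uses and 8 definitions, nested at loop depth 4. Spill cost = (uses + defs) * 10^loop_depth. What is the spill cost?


uses + defs = 21 + 8 = 29
10^4 = 10000
Spill cost = 29 * 10000 = 290000

290000


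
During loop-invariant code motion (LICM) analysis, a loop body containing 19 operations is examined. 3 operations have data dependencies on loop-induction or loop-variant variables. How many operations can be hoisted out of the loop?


Invariant candidates = total - loop-dependent
= 19 - 3 = 16

16


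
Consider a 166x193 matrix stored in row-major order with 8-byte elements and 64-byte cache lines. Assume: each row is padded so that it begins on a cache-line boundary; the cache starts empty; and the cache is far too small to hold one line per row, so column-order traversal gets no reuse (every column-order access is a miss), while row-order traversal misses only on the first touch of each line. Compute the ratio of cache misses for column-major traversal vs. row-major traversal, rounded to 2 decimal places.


Each row occupies 193 * 8 = 1544 bytes and starts on a line boundary, so it spans ceil(1544 / 64) = 25 cache lines.
Row-major traversal misses (one per line touched): 166 * ceil(193 * 8 / 64) = 4150
Column-major traversal misses (no reuse, every access misses): 166 * 193 = 32038
Ratio = 32038 / 4150 = 7.72

7.72


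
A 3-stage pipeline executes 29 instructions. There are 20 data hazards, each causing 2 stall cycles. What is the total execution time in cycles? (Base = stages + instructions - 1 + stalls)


Base cycles = 3 + 29 - 1 = 31
Total stalls = 20 * 2 = 40
Total = 31 + 40 = 71

71


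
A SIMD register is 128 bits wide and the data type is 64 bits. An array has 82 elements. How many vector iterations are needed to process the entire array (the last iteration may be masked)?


Width = 128 / 64 = 2 elements per vector op
Iterations = ceil(82 / 2) = 41

41


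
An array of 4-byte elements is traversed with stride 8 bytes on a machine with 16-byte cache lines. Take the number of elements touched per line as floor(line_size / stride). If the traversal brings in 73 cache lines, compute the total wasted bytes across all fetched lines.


Elements per line = floor(16 / 8) = 2
Bytes used per line = 2 * 4 = 8
Wasted per line = 16 - 8 = 8
Total wasted = 8 * 73 = 584

584


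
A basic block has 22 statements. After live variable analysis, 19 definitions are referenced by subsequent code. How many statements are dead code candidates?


Dead code = total statements - live definitions
= 22 - 19 = 3

3


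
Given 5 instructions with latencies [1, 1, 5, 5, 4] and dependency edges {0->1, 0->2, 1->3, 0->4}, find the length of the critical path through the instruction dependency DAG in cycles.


Compute longest path through dependency graph: dist(Ik) = max over predecessors of dist + latency(Ik).
dist(I0) = latency 1 = 1
dist(I1) = dist(I0) + 1 = 1 + 1 = 2
dist(I2) = dist(I0) + 5 = 1 + 5 = 6
dist(I3) = dist(I1) + 5 = 2 + 5 = 7
dist(I4) = dist(I0) + 4 = 1 + 4 = 5
Critical path = max dist = 7

7


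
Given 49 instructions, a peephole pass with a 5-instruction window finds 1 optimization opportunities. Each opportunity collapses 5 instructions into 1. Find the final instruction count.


Each match removes 4 instructions.
Total removed = 1 * 4 = 4
Remaining = 49 - 4 = 45

45


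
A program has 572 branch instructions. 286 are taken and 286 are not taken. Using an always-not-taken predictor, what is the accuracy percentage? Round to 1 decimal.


Predictor: always-not-taken
Correct predictions = 286
Accuracy = 286 / 572 * 100 = 50.0%

50.0


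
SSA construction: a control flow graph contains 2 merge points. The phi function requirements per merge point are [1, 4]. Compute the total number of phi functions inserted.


Total phi functions = sum of phi functions at each join node
= 1 + 4 = 5

5


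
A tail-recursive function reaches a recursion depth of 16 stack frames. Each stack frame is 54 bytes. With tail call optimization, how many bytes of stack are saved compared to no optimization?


Without TCO: 16 * 54 = 864 bytes
With TCO: reuse 1 frame = 54 bytes
Savings = 864 - 54 = 810

810


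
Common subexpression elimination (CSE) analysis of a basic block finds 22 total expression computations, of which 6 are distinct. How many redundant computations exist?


CSE count = total expressions - unique expressions
= 22 - 6 = 16

16


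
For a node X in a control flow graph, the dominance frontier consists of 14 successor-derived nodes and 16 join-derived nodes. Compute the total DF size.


DF(X) = direct successor contributions + join point contributions
= 14 + 16 = 30

30


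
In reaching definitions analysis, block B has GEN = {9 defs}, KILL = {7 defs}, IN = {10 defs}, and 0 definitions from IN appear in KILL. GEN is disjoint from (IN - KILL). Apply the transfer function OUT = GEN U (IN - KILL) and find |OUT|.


IN - KILL: 10 - 0 = 10 surviving definitions
OUT = GEN + surviving = 9 + 10 = 19

19


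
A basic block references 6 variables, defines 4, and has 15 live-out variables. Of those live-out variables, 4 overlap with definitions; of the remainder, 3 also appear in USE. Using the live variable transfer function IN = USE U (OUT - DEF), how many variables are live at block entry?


OUT - DEF: 15 - 4 = 11
|IN| = |USE| + |OUT - DEF| - |USE ∩ (OUT - DEF)| = 6 + 11 - 3 = 14

14


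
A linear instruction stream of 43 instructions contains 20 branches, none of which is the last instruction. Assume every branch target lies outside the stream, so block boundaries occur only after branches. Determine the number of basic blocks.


With no in-sequence branch targets, the leaders are the first instruction plus the instruction after each branch.
Number of basic blocks = branches + 1
= 20 + 1 = 21

21


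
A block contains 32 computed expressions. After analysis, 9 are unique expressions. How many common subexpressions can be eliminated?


CSE count = total expressions - unique expressions
= 32 - 9 = 23

23


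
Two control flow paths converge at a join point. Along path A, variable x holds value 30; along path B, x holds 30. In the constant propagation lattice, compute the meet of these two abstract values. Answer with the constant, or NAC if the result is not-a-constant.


Meet operation: if both paths give the same constant, result is that constant; if they differ, result is NAC (not-a-constant).
Path A: 30, Path B: 30 -> equal
Result: constant -> 30

30


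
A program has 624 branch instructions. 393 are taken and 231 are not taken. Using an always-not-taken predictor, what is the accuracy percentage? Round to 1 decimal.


Predictor: always-not-taken
Correct predictions = 231
Accuracy = 231 / 624 * 100 = 37.0%

37.0


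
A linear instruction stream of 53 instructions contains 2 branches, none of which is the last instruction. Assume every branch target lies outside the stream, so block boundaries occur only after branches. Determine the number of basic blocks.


With no in-sequence branch targets, the leaders are the first instruction plus the instruction after each branch.
Number of basic blocks = branches + 1
= 2 + 1 = 3

3


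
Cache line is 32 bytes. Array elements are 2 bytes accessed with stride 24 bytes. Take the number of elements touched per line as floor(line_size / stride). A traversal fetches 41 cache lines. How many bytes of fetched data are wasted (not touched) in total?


Elements per line = floor(32 / 24) = 1
Bytes used per line = 1 * 2 = 2
Wasted per line = 32 - 2 = 30
Total wasted = 30 * 41 = 1230

1230


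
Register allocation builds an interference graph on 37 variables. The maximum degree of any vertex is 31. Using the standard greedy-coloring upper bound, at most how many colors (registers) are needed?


Greedy coloring never needs more than (max_degree + 1) colors: when coloring a vertex, at most max_degree neighbors are already colored.
Upper bound = 31 + 1 = 32

32


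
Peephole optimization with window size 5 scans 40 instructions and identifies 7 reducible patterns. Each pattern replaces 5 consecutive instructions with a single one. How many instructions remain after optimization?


Each match removes 4 instructions.
Total removed = 7 * 4 = 28
Remaining = 40 - 28 = 12

12


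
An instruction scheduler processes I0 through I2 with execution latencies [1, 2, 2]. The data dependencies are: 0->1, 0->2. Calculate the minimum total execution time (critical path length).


Compute longest path through dependency graph: dist(Ik) = max over predecessors of dist + latency(Ik).
dist(I0) = latency 1 = 1
dist(I1) = dist(I0) + 2 = 1 + 2 = 3
dist(I2) = dist(I0) + 2 = 1 + 2 = 3
Critical path = max dist = 3

3


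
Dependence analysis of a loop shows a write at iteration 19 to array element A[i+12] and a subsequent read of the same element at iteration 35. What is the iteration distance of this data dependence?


Distance = read iteration - write iteration
= 35 - 19 = 16

16


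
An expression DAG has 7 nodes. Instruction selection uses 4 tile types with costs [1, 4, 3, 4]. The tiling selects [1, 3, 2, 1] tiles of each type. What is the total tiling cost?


Total cost = sum(count_i * cost_i)
= 1*1 + 3*4 + 2*3 + 1*4
= 23

23


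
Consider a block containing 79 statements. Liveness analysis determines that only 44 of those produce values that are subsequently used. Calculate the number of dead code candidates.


Dead code = total statements - live definitions
= 79 - 44 = 35

35


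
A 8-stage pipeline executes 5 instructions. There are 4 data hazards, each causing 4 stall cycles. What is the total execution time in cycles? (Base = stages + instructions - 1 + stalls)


Base cycles = 8 + 5 - 1 = 12
Total stalls = 4 * 4 = 16
Total = 12 + 16 = 28

28


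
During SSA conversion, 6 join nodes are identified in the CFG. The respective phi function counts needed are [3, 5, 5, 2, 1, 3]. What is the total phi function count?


Total phi functions = sum of phi functions at each join node
= 3 + 5 + 5 + 2 + 1 + 3 = 19

19


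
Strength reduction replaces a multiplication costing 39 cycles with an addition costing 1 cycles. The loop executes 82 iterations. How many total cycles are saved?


Per-iteration saving = 39 - 1 = 38
Total saved = 82 * 38 = 3116

3116


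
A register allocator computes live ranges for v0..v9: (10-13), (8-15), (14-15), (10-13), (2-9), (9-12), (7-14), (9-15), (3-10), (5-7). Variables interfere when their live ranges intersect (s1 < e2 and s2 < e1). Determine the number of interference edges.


Check all pairs for overlapping intervals.
Two intervals (s1,e1) and (s2,e2) overlap if s1 < e2 and s2 < e1.
v0 (10-13) vs v1..v9: overlaps v1, v3, v5, v6, v7 -> 5
v1 (8-15) vs v2..v9: overlaps v2, v3, v4, v5, v6, v7, v8 -> 7
v2 (14-15) vs v3..v9: overlaps v7 -> 1
v3 (10-13) vs v4..v9: overlaps v5, v6, v7 -> 3
v4 (2-9) vs v5..v9: overlaps v6, v8, v9 -> 3
v5 (9-12) vs v6..v9: overlaps v6, v7, v8 -> 3
v6 (7-14) vs v7..v9: overlaps v7, v8 -> 2
v7 (9-15) vs v8..v9: overlaps v8 -> 1
v8 (3-10) vs v9: overlaps v9 -> 1
Total overlapping pairs = 5 + 7 + 1 + 3 + 3 + 3 + 2 + 1 + 1 = 26

26


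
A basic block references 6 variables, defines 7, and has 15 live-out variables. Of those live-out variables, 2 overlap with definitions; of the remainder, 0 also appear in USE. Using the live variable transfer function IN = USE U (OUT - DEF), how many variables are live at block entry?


OUT - DEF: 15 - 2 = 13
|IN| = |USE| + |OUT - DEF| - |USE ∩ (OUT - DEF)| = 6 + 13 - 0 = 19

19


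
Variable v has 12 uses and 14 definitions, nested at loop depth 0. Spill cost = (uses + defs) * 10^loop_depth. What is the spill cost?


uses + defs = 12 + 14 = 26
10^0 = 1
Spill cost = 26 * 1 = 26

26


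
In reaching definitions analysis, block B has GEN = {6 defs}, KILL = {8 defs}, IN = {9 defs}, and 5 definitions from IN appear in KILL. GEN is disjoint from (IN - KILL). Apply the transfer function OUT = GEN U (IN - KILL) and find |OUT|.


IN - KILL: 9 - 5 = 4 surviving definitions
OUT = GEN + surviving = 6 + 4 = 10

10


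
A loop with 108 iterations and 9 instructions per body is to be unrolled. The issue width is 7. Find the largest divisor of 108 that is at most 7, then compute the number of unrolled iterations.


Largest divisor of 108 <= 7 is 6
New iterations = 108 / 6 = 18

18


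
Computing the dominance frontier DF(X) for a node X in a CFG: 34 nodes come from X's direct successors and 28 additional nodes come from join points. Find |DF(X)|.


DF(X) = direct successor contributions + join point contributions
= 34 + 28 = 62

62


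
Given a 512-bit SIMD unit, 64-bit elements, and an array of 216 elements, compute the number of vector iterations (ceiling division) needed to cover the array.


Width = 512 / 64 = 8 elements per vector op
Iterations = ceil(216 / 8) = 27

27


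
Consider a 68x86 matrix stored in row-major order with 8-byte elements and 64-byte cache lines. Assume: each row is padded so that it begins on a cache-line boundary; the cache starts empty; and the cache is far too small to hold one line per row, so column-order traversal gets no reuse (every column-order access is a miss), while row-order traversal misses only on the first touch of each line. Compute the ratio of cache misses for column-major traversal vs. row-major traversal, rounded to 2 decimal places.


Each row occupies 86 * 8 = 688 bytes and starts on a line boundary, so it spans ceil(688 / 64) = 11 cache lines.
Row-major traversal misses (one per line touched): 68 * ceil(86 * 8 / 64) = 748
Column-major traversal misses (no reuse, every access misses): 68 * 86 = 5848
Ratio = 5848 / 748 = 7.82

7.82


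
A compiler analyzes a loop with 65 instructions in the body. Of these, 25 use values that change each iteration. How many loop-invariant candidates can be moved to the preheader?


Invariant candidates = total - loop-dependent
= 65 - 25 = 40

40


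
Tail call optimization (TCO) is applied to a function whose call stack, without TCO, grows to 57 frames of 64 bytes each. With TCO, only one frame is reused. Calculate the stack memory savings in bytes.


Without TCO: 57 * 64 = 3648 bytes
With TCO: reuse 1 frame = 64 bytes
Savings = 3648 - 64 = 3584

3584


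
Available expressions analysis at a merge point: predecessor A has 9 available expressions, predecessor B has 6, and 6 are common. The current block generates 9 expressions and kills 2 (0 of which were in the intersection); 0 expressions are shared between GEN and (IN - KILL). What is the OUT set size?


IN = intersection of predecessors = 6
IN - KILL = 6 - 0 = 6
|OUT| = |GEN| + |IN - KILL| - |GEN ∩ (IN - KILL)| = 9 + 6 - 0 = 15

15


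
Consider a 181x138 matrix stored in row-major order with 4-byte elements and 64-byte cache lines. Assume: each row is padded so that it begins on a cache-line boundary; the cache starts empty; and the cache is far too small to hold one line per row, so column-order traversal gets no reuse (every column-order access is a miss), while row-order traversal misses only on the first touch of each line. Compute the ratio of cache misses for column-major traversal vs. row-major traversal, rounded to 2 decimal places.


Each row occupies 138 * 4 = 552 bytes and starts on a line boundary, so it spans ceil(552 / 64) = 9 cache lines.
Row-major traversal misses (one per line touched): 181 * ceil(138 * 4 / 64) = 1629
Column-major traversal misses (no reuse, every access misses): 181 * 138 = 24978
Ratio = 24978 / 1629 = 15.33

15.33


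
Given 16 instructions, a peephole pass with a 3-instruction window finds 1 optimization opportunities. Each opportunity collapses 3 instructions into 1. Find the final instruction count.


Each match removes 2 instructions.
Total removed = 1 * 2 = 2
Remaining = 16 - 2 = 14

14


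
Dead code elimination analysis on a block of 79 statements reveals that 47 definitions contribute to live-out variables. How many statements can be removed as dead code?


Dead code = total statements - live definitions
= 79 - 47 = 32

32


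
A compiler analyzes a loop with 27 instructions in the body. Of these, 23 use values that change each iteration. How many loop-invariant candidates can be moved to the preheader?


Invariant candidates = total - loop-dependent
= 27 - 23 = 4

4


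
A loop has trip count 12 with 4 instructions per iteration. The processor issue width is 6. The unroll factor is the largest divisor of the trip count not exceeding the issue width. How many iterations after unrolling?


Largest divisor of 12 <= 6 is 6
New iterations = 12 / 6 = 2

2


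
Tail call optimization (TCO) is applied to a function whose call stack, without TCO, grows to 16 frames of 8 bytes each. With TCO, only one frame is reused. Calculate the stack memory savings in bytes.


Without TCO: 16 * 8 = 128 bytes
With TCO: reuse 1 frame = 8 bytes
Savings = 128 - 8 = 120

120


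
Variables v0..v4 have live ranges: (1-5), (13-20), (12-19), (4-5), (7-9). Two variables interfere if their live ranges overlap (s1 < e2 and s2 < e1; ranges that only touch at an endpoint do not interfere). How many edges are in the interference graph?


Check all pairs for overlapping intervals.
Two intervals (s1,e1) and (s2,e2) overlap if s1 < e2 and s2 < e1.
v0 (1-5) vs v1..v4: overlaps v3 -> 1
v1 (13-20) vs v2..v4: overlaps v2 -> 1
v2 (12-19) vs v3..v4: overlaps none -> 0
v3 (4-5) vs v4: overlaps none -> 0
Total overlapping pairs = 1 + 1 + 0 + 0 = 2

2


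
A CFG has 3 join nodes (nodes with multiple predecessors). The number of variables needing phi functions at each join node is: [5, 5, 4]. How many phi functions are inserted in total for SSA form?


Total phi functions = sum of phi functions at each join node
= 5 + 5 + 4 = 14

14


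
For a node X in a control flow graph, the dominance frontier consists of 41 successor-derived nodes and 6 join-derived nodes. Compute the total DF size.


DF(X) = direct successor contributions + join point contributions
= 41 + 6 = 47

47


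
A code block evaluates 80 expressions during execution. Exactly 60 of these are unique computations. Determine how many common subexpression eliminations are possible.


CSE count = total expressions - unique expressions
= 80 - 60 = 20

20


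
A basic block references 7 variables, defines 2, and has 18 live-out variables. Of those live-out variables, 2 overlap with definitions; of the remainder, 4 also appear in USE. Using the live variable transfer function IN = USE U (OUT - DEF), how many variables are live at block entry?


OUT - DEF: 18 - 2 = 16
|IN| = |USE| + |OUT - DEF| - |USE ∩ (OUT - DEF)| = 7 + 16 - 4 = 19

19


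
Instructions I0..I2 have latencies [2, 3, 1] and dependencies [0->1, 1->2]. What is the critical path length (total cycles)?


Compute longest path through dependency graph: dist(Ik) = max over predecessors of dist + latency(Ik).
dist(I0) = latency 2 = 2
dist(I1) = dist(I0) + 3 = 2 + 3 = 5
dist(I2) = dist(I1) + 1 = 5 + 1 = 6
Critical path = max dist = 6

6


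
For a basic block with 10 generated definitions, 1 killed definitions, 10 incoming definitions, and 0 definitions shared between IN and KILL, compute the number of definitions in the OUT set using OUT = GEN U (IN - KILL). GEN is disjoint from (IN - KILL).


IN - KILL: 10 - 0 = 10 surviving definitions
OUT = GEN + surviving = 10 + 10 = 20

20


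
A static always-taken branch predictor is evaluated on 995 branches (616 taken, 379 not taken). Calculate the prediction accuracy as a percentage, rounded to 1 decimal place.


Predictor: always-taken
Correct predictions = 616
Accuracy = 616 / 995 * 100 = 61.9%

61.9


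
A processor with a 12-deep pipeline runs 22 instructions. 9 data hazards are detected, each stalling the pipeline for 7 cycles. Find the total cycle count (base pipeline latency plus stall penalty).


Base cycles = 12 + 22 - 1 = 33
Total stalls = 9 * 7 = 63
Total = 33 + 63 = 96

96


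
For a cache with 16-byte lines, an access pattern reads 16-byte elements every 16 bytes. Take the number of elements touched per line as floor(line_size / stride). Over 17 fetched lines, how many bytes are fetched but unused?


Elements per line = floor(16 / 16) = 1
Bytes used per line = 1 * 16 = 16
Wasted per line = 16 - 16 = 0
Total wasted = 0 * 17 = 0

0


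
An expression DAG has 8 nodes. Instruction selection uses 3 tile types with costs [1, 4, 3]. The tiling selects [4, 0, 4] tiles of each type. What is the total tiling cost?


Total cost = sum(count_i * cost_i)
= 4*1 + 0*4 + 4*3
= 16

16


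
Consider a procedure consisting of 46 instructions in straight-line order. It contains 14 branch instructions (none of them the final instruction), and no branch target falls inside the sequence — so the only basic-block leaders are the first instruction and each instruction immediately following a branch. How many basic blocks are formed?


With no in-sequence branch targets, the leaders are the first instruction plus the instruction after each branch.
Number of basic blocks = branches + 1
= 14 + 1 = 15

15


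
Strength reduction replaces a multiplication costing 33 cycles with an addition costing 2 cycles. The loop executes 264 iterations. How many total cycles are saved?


Per-iteration saving = 33 - 2 = 31
Total saved = 264 * 31 = 8184

8184


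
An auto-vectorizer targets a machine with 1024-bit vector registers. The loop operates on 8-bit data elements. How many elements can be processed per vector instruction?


Width = SIMD bits / data type bits
= 1024 / 8 = 128

128


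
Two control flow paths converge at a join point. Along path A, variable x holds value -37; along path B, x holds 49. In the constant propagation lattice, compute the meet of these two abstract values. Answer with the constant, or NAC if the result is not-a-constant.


Meet operation: if both paths give the same constant, result is that constant; if they differ, result is NAC (not-a-constant).
Path A: -37, Path B: 49 -> differ
Result: not-a-constant -> NAC

NAC


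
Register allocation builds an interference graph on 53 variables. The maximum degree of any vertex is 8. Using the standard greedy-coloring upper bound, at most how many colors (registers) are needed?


Greedy coloring never needs more than (max_degree + 1) colors: when coloring a vertex, at most max_degree neighbors are already colored.
Upper bound = 8 + 1 = 9

9


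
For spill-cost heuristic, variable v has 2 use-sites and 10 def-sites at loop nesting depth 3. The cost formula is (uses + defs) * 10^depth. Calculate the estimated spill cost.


uses + defs = 2 + 10 = 12
10^3 = 1000
Spill cost = 12 * 1000 = 12000

12000


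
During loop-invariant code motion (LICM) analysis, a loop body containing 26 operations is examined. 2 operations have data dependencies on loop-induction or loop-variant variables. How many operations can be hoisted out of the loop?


Invariant candidates = total - loop-dependent
= 26 - 2 = 24

24


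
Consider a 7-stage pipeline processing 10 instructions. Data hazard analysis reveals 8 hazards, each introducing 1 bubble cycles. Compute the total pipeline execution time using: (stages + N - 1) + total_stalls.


Base cycles = 7 + 10 - 1 = 16
Total stalls = 8 * 1 = 8
Total = 16 + 8 = 24

24


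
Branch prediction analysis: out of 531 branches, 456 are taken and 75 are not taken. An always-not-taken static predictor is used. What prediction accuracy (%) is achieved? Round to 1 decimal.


Predictor: always-not-taken
Correct predictions = 75
Accuracy = 75 / 531 * 100 = 14.1%

14.1


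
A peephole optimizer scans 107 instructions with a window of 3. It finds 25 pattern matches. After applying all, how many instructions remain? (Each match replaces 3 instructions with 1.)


Each match removes 2 instructions.
Total removed = 25 * 2 = 50
Remaining = 107 - 50 = 57

57


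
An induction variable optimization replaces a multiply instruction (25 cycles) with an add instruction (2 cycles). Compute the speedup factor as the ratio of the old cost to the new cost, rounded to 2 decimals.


Ratio = mult_cost / add_cost = 25 / 2 = 12.5

12.5


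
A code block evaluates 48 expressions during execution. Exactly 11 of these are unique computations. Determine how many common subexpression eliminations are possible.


CSE count = total expressions - unique expressions
= 48 - 11 = 37

37


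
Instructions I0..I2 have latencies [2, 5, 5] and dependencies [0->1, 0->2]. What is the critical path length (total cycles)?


Compute longest path through dependency graph: dist(Ik) = max over predecessors of dist + latency(Ik).
dist(I0) = latency 2 = 2
dist(I1) = dist(I0) + 5 = 2 + 5 = 7
dist(I2) = dist(I0) + 5 = 2 + 5 = 7
Critical path = max dist = 7

7


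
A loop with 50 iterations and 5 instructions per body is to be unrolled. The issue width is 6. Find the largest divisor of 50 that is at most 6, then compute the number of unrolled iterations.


Largest divisor of 50 <= 6 is 5
New iterations = 50 / 5 = 10

10


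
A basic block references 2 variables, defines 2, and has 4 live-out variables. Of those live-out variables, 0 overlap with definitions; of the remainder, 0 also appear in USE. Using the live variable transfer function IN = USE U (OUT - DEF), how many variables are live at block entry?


OUT - DEF: 4 - 0 = 4
|IN| = |USE| + |OUT - DEF| - |USE ∩ (OUT - DEF)| = 2 + 4 - 0 = 6

6


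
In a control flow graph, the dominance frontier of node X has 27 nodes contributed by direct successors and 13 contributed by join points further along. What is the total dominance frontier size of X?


DF(X) = direct successor contributions + join point contributions
= 27 + 13 = 40

40


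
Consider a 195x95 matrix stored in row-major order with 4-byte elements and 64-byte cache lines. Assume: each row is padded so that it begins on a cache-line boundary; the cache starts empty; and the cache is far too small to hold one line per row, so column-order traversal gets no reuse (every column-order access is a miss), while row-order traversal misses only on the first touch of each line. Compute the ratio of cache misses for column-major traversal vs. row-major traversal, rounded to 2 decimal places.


Each row occupies 95 * 4 = 380 bytes and starts on a line boundary, so it spans ceil(380 / 64) = 6 cache lines.
Row-major traversal misses (one per line touched): 195 * ceil(95 * 4 / 64) = 1170
Column-major traversal misses (no reuse, every access misses): 195 * 95 = 18525
Ratio = 18525 / 1170 = 15.83

15.83


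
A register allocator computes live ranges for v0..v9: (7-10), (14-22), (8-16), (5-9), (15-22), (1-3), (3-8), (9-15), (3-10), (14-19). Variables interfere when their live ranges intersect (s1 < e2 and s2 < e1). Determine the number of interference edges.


Check all pairs for overlapping intervals.
Two intervals (s1,e1) and (s2,e2) overlap if s1 < e2 and s2 < e1.
v0 (7-10) vs v1..v9: overlaps v2, v3, v6, v7, v8 -> 5
v1 (14-22) vs v2..v9: overlaps v2, v4, v7, v9 -> 4
v2 (8-16) vs v3..v9: overlaps v3, v4, v7, v8, v9 -> 5
v3 (5-9) vs v4..v9: overlaps v6, v8 -> 2
v4 (15-22) vs v5..v9: overlaps v9 -> 1
v5 (1-3) vs v6..v9: overlaps none -> 0
v6 (3-8) vs v7..v9: overlaps v8 -> 1
v7 (9-15) vs v8..v9: overlaps v8, v9 -> 2
v8 (3-10) vs v9: overlaps none -> 0
Total overlapping pairs = 5 + 4 + 5 + 2 + 1 + 0 + 1 + 2 + 0 = 20

20


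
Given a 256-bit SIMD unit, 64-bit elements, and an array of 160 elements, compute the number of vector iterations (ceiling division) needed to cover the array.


Width = 256 / 64 = 4 elements per vector op
Iterations = ceil(160 / 4) = 40

40


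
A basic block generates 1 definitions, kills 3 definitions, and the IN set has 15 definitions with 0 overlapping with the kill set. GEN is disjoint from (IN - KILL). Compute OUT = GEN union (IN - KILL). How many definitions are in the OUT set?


IN - KILL: 15 - 0 = 15 surviving definitions
OUT = GEN + surviving = 1 + 15 = 16

16


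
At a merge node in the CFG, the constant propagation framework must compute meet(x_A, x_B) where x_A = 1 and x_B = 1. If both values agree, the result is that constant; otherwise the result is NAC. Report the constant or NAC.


Meet operation: if both paths give the same constant, result is that constant; if they differ, result is NAC (not-a-constant).
Path A: 1, Path B: 1 -> equal
Result: constant -> 1

1


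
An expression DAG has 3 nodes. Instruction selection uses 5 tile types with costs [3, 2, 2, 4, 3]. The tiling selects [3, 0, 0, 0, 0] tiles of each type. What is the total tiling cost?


Total cost = sum(count_i * cost_i)
= 3*3 + 0*2 + 0*2 + 0*4 + 0*3
= 9

9


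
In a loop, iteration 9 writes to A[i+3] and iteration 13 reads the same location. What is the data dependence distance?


Distance = read iteration - write iteration
= 13 - 9 = 4

4


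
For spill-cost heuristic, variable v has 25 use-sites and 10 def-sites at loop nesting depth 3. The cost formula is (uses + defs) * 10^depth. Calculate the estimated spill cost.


uses + defs = 25 + 10 = 35
10^3 = 1000
Spill cost = 35 * 1000 = 35000

35000


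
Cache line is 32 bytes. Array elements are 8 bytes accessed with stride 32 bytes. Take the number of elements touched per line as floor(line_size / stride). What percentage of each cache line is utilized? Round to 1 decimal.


Elements per cache line = floor(32 / 32) = 1
Bytes used = 1 * 8 = 8
Utilization = 8 / 32 * 100 = 25.0%

25.0


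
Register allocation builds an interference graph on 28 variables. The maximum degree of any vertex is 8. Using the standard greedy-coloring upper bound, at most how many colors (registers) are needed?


Greedy coloring never needs more than (max_degree + 1) colors: when coloring a vertex, at most max_degree neighbors are already colored.
Upper bound = 8 + 1 = 9

9


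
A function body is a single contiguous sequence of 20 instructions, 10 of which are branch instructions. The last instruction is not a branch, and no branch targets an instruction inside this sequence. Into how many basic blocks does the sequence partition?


With no in-sequence branch targets, the leaders are the first instruction plus the instruction after each branch.
Number of basic blocks = branches + 1
= 10 + 1 = 11

11


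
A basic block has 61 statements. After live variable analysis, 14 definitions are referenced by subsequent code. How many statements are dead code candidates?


Dead code = total statements - live definitions
= 61 - 14 = 47

47


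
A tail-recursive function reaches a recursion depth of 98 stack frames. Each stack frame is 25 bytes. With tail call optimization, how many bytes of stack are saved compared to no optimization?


Without TCO: 98 * 25 = 2450 bytes
With TCO: reuse 1 frame = 25 bytes
Savings = 2450 - 25 = 2425

2425


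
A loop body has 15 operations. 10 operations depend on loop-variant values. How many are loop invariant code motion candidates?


Invariant candidates = total - loop-dependent
= 15 - 10 = 5

5


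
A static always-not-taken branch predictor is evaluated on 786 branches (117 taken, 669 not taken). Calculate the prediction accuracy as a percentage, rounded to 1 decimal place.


Predictor: always-not-taken
Correct predictions = 669
Accuracy = 669 / 786 * 100 = 85.1%

85.1


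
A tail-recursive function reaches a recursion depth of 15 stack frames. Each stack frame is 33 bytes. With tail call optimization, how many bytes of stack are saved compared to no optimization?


Without TCO: 15 * 33 = 495 bytes
With TCO: reuse 1 frame = 33 bytes
Savings = 495 - 33 = 462

462
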